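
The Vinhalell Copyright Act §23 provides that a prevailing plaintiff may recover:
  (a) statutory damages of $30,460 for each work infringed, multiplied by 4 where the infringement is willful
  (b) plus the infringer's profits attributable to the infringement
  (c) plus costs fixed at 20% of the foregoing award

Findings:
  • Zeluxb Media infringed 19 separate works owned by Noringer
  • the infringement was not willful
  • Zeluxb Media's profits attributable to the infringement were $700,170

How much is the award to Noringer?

$1,534,692

Statutory damages: 19 × $30,460 = $578,740
Infringement not willful: no ×4 enhancement.
Combined award: $578,740 + $700,170 = $1,278,910
Costs: 20% of $1,278,910 = $255,782
Award plus costs: $1,278,910 + $255,782 = $1,534,692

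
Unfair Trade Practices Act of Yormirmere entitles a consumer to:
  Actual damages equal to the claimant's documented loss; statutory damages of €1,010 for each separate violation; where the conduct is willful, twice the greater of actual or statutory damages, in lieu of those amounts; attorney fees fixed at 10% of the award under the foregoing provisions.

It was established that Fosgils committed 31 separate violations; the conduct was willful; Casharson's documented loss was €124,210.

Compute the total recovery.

€273,262

Statutory damages: 31 × €1,010 = €31,310
Greater of actual damages (€124,210) or statutory damages (€31,310): €124,210
Doubled: 2 × €124,210 = €248,420
Attorney fees: 10% of €248,420 = €24,842
Total recovery: €248,420 + €24,842 = €273,262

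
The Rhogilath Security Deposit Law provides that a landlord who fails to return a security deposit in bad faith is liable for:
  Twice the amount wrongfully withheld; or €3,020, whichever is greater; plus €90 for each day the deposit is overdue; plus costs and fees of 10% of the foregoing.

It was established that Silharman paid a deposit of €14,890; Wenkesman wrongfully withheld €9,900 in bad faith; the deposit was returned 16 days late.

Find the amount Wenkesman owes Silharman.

Recovery: €23,364

Doubled: 2 × €9,900 = €19,800
Minimum €3,020: €19,800 meets the minimum, no increase.
Late-return penalty: 16 × €90 = €1,440
Damages plus late penalty: €19,800 + €1,440 = €21,240
Costs and fees: 10% of €21,240 = €2,124
Total recovery: €21,240 + €2,124 = €23,364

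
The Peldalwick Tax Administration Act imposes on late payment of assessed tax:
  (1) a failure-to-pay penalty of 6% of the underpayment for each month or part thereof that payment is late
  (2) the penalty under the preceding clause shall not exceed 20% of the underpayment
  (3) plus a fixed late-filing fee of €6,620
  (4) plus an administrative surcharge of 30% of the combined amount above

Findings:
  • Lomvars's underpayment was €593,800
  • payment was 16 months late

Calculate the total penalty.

€162,994

Accrued rate: 6% × 16 = 96%, capped at 20% → 20%
Failure-to-pay penalty: 20% of €593,800 = €118,760
Penalty before surcharge: €118,760 + €6,620 = €125,380
Administrative surcharge: 30% of €125,380 = €37,614
Total penalty: €125,380 + €37,614 = €162,994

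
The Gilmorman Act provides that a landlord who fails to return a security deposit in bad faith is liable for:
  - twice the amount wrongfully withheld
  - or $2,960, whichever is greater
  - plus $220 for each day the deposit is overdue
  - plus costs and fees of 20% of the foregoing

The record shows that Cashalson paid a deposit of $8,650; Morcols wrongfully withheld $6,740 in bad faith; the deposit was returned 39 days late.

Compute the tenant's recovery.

Doubled: 2 × $6,740 = $13,480
Minimum $2,960: $13,480 meets the minimum, no increase.
Late-return penalty: 39 × $220 = $8,580
Damages plus late penalty: $13,480 + $8,580 = $22,060
Costs and fees: 20% of $22,060 = $4,412
Total recovery: $22,060 + $4,412 = $26,472

$26,472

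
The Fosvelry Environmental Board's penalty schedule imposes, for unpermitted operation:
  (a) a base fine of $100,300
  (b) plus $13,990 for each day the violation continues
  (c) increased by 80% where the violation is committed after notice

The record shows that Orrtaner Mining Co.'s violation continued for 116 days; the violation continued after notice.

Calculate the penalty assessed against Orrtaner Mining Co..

Civil penalty: $3,101,652

Per-day component: 116 × $13,990 = $1,622,840
Base plus per-day: $100,300 + $1,622,840 = $1,723,140
Enhancement: 80% of $1,723,140 = $1,378,512
Enhanced fine: $1,723,140 + $1,378,512 = $3,101,652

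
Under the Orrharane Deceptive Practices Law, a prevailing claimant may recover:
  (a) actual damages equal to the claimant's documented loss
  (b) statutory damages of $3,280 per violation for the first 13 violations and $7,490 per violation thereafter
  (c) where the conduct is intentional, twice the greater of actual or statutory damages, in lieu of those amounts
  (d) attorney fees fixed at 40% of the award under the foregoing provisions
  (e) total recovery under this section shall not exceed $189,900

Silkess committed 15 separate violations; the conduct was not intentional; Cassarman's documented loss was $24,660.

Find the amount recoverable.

Total recovery: $115,192

First 13 violations: 13 × $3,280 = $42,640
Remaining violations: (15 − 13) × $7,490 = $14,980
Statutory damages: $42,640 + $14,980 = $57,620
Conduct not intentional: the in-lieu enhancement does not apply.
Actual plus statutory damages: $24,660 + $57,620 = $82,280
Attorney fees: 40% of $82,280 = $32,912
Total before cap: $82,280 + $32,912 = $115,192
Cap at $189,900: $115,192 is within the cap, no reduction.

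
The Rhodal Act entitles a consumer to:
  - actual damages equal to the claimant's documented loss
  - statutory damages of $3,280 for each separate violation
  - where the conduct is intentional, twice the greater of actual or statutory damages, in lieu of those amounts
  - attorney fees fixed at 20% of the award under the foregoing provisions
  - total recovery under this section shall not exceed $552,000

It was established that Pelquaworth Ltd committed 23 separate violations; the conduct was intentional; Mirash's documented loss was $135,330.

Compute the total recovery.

Statutory damages: 23 × $3,280 = $75,440
Greater of actual damages ($135,330) or statutory damages ($75,440): $135,330
Doubled: 2 × $135,330 = $270,660
Attorney fees: 20% of $270,660 = $54,132
Total before cap: $270,660 + $54,132 = $324,792
Cap at $552,000: $324,792 is within the cap, no reduction.

$324,792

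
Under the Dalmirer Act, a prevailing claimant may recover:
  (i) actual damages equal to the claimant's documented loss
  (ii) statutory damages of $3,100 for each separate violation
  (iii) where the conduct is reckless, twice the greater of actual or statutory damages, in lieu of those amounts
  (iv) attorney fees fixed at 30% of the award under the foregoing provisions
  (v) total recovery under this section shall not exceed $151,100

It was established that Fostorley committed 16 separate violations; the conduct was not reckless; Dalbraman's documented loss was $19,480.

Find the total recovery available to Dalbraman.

Statutory damages: 16 × $3,100 = $49,600
Conduct not reckless: the in-lieu enhancement does not apply.
Actual plus statutory damages: $19,480 + $49,600 = $69,080
Attorney fees: 30% of $69,080 = $20,724
Total before cap: $69,080 + $20,724 = $89,804
Cap at $151,100: $89,804 is within the cap, no reduction.

$89,804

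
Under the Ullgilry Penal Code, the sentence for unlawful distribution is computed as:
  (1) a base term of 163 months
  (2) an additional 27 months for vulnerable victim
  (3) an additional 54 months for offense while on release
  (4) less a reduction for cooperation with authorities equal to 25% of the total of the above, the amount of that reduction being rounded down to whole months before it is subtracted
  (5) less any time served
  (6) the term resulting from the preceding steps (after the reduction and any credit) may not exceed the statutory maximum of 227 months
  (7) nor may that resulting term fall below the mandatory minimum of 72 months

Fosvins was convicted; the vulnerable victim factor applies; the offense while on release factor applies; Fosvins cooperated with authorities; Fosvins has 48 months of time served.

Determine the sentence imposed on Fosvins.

Sentence: 135 months

Vulnerable victim enhancement: +27 months
Offense while on release enhancement: +54 months
Adjusted term: 163 months + 27 months + 54 months = 244 months
Cooperation with authorities reduction: 25% of 244 months = 61 months (rounded down)
After reduction: 244 − 61 = 183 months
Less time served: 183 months − 48 months = 135 months
Cap at 227 months: 135 months is within the cap, no reduction.
Minimum 72 months: 135 months meets the minimum, no increase.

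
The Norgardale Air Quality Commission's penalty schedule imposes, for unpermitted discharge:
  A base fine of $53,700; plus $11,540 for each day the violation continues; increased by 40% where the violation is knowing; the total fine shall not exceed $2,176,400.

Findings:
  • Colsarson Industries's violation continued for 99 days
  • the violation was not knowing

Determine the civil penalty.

$1,196,160

Per-day component: 99 × $11,540 = $1,142,460
Base plus per-day: $53,700 + $1,142,460 = $1,196,160
The violation was not knowing: no 40% increase.
Cap at $2,176,400: $1,196,160 is within the cap, no reduction.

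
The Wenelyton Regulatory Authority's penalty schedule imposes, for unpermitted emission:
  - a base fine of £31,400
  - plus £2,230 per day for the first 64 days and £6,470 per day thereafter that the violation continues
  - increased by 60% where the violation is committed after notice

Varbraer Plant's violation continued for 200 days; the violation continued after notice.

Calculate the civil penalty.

£1,686,464

First 64 days: 64 × £2,230 = £142,720
Remaining days: (200 − 64) × £6,470 = £879,920
Per-day component: £142,720 + £879,920 = £1,022,640
Base plus per-day: £31,400 + £1,022,640 = £1,054,040
Enhancement: 60% of £1,054,040 = £632,424
Enhanced fine: £1,054,040 + £632,424 = £1,686,464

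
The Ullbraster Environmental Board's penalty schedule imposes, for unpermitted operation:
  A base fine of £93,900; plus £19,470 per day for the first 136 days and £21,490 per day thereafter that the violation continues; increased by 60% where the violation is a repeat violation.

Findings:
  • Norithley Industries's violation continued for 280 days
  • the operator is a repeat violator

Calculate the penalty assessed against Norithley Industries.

£9,338,208

First 136 days: 136 × £19,470 = £2,647,920
Remaining days: (280 − 136) × £21,490 = £3,094,560
Per-day component: £2,647,920 + £3,094,560 = £5,742,480
Base plus per-day: £93,900 + £5,742,480 = £5,836,380
Enhancement: 60% of £5,836,380 = £3,501,828
Enhanced fine: £5,836,380 + £3,501,828 = £9,338,208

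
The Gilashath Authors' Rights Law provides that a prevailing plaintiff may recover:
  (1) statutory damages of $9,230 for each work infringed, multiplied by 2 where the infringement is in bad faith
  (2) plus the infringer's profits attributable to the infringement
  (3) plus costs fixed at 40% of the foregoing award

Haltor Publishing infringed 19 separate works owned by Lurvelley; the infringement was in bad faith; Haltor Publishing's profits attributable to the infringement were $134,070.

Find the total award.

Statutory damages: 19 × $9,230 = $175,370
Doubled: 2 × $175,370 = $350,740
Combined award: $350,740 + $134,070 = $484,810
Costs: 40% of $484,810 = $193,924
Award plus costs: $484,810 + $193,924 = $678,734

$678,734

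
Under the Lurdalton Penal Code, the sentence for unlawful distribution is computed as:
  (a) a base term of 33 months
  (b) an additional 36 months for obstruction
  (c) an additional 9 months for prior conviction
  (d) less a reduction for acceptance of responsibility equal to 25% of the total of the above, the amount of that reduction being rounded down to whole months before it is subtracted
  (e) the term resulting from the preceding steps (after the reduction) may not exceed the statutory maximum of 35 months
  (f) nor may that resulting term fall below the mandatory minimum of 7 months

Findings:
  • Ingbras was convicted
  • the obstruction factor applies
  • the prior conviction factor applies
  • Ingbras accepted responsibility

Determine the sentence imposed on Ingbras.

35 months

Obstruction enhancement: +36 months
Prior conviction enhancement: +9 months
Adjusted term: 33 months + 36 months + 9 months = 78 months
Acceptance of responsibility reduction: 25% of 78 months = 19 months (rounded down)
After reduction: 78 − 19 = 59 months
Cap at 35 months: 59 months exceeds the cap → 35 months
Minimum 7 months: 35 months meets the minimum, no increase.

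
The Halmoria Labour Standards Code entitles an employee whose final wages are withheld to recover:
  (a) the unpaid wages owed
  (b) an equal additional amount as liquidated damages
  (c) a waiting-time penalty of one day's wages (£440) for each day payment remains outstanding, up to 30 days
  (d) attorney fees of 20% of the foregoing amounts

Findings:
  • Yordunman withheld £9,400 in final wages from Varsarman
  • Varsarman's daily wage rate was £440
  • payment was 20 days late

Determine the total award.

£33,120

Liquidated damages (equal amount): £9,400
Penalty days: min(20, 30) = 20
Waiting-time penalty: 20 × £440 = £8,800
Subtotal: £9,400 + £9,400 + £8,800 = £27,600
Attorney fees: 20% of £27,600 = £5,520
Total award: £27,600 + £5,520 = £33,120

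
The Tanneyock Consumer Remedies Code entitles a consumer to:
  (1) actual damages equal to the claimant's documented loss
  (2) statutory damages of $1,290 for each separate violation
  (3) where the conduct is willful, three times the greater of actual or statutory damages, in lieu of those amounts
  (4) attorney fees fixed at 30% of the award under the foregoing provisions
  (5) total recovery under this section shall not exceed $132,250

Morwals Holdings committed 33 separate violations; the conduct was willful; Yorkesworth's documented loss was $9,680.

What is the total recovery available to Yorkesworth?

Statutory damages: 33 × $1,290 = $42,570
Greater of actual damages ($9,680) or statutory damages ($42,570): $42,570
Trebled: 3 × $42,570 = $127,710
Attorney fees: 30% of $127,710 = $38,313
Total before cap: $127,710 + $38,313 = $166,023
Cap at $132,250: $166,023 exceeds the cap → $132,250

$132,250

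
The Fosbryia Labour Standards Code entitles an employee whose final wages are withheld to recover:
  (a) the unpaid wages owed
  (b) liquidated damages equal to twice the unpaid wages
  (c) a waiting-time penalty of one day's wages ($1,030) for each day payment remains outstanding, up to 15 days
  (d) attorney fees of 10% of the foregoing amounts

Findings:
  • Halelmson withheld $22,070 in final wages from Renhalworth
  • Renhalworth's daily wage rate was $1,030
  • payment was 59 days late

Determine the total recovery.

Total award: $89,826

Doubled: 2 × $22,070 = $44,140
Penalty days: min(59, 15) = 15
Waiting-time penalty: 15 × $1,030 = $15,450
Subtotal: $22,070 + $44,140 + $15,450 = $81,660
Attorney fees: 10% of $81,660 = $8,166
Total award: $81,660 + $8,166 = $89,826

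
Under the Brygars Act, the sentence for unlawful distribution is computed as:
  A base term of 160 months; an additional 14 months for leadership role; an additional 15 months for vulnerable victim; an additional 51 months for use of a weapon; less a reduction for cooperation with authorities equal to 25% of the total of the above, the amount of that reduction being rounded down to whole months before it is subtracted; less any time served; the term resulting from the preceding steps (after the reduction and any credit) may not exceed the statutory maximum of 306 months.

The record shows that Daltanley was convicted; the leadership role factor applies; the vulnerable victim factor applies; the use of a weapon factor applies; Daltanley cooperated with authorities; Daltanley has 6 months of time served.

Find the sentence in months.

174 months

Leadership role enhancement: +14 months
Vulnerable victim enhancement: +15 months
Use of a weapon enhancement: +51 months
Adjusted term: 160 months + 14 months + 15 months + 51 months = 240 months
Cooperation with authorities reduction: 25% of 240 months = 60 months (rounded down)
After reduction: 240 − 60 = 180 months
Less time served: 180 months − 6 months = 174 months
Cap at 306 months: 174 months is within the cap, no reduction.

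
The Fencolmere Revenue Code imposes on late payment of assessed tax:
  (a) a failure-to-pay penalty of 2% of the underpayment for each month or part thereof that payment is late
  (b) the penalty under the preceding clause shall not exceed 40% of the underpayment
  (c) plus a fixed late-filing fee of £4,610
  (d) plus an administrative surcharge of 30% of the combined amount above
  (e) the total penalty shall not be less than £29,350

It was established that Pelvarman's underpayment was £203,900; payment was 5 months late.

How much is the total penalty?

Accrued rate: 2% × 5 = 10%, capped at 40% → 10%
Failure-to-pay penalty: 10% of £203,900 = £20,390
Penalty before surcharge: £20,390 + £4,610 = £25,000
Administrative surcharge: 30% of £25,000 = £7,500
Total penalty: £25,000 + £7,500 = £32,500
Minimum £29,350: £32,500 meets the minimum, no increase.

£32,500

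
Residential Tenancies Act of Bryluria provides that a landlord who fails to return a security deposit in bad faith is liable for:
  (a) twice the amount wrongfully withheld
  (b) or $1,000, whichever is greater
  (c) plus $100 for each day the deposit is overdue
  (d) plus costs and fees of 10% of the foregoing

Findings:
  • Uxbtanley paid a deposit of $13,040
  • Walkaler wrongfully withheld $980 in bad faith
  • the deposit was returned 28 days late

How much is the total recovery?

Doubled: 2 × $980 = $1,960
Minimum $1,000: $1,960 meets the minimum, no increase.
Late-return penalty: 28 × $100 = $2,800
Damages plus late penalty: $1,960 + $2,800 = $4,760
Costs and fees: 10% of $4,760 = $476
Total recovery: $4,760 + $476 = $5,236

$5,236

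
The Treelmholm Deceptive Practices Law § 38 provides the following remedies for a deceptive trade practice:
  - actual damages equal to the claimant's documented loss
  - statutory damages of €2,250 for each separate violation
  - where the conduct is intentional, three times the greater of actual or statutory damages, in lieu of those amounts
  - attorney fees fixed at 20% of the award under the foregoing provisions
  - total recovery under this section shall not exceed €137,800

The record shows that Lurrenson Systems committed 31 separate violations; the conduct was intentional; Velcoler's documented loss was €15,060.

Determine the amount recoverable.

Statutory damages: 31 × €2,250 = €69,750
Greater of actual damages (€15,060) or statutory damages (€69,750): €69,750
Trebled: 3 × €69,750 = €209,250
Attorney fees: 20% of €209,250 = €41,850
Total before cap: €209,250 + €41,850 = €251,100
Cap at €137,800: €251,100 exceeds the cap → €137,800

€137,800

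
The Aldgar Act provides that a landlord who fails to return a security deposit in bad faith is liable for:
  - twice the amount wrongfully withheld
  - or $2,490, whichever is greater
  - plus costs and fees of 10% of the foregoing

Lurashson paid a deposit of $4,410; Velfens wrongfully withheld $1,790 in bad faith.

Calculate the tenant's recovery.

Doubled: 2 × $1,790 = $3,580
Minimum $2,490: $3,580 meets the minimum, no increase.
Costs and fees: 10% of $3,580 = $358
Total recovery: $3,580 + $358 = $3,938

$3,938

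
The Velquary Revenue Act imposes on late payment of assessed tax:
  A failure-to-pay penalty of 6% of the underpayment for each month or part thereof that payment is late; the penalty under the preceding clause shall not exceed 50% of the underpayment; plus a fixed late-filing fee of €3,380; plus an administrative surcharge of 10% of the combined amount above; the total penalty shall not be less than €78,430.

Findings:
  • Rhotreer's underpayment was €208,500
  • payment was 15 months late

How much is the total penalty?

€118,393

Accrued rate: 6% × 15 = 90%, capped at 50% → 50%
Failure-to-pay penalty: 50% of €208,500 = €104,250
Penalty before surcharge: €104,250 + €3,380 = €107,630
Administrative surcharge: 10% of €107,630 = €10,763
Total penalty: €107,630 + €10,763 = €118,393
Minimum €78,430: €118,393 meets the minimum, no increase.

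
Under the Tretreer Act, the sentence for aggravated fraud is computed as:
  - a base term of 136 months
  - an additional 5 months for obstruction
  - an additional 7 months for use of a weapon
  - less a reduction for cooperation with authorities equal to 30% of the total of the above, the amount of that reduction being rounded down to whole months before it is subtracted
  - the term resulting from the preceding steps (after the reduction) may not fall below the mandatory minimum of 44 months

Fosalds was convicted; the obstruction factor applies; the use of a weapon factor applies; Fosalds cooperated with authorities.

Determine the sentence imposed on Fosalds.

104 months

Obstruction enhancement: +5 months
Use of a weapon enhancement: +7 months
Adjusted term: 136 months + 5 months + 7 months = 148 months
Cooperation with authorities reduction: 30% of 148 months = 44 months (rounded down)
After reduction: 148 − 44 = 104 months
Minimum 44 months: 104 months meets the minimum, no increase.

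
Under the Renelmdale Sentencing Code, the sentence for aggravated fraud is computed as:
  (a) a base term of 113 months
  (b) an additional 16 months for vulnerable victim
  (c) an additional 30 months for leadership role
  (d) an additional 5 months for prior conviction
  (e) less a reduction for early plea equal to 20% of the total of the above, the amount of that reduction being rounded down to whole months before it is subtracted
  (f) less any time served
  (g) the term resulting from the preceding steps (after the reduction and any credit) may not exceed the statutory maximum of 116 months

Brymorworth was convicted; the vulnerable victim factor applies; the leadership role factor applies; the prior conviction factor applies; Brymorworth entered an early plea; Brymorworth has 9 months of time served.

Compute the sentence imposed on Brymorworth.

116 months

Vulnerable victim enhancement: +16 months
Leadership role enhancement: +30 months
Prior conviction enhancement: +5 months
Adjusted term: 113 months + 16 months + 30 months + 5 months = 164 months
Early plea reduction: 20% of 164 months = 32 months (rounded down)
After reduction: 164 − 32 = 132 months
Less time served: 132 months − 9 months = 123 months
Cap at 116 months: 123 months exceeds the cap → 116 months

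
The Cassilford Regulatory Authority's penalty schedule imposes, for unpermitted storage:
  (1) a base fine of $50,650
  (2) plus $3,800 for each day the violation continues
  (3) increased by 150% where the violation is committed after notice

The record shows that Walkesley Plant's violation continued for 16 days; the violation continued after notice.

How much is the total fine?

Per-day component: 16 × $3,800 = $60,800
Base plus per-day: $50,650 + $60,800 = $111,450
Enhancement: 150% of $111,450 = $167,175
Enhanced fine: $111,450 + $167,175 = $278,625

Civil penalty: $278,625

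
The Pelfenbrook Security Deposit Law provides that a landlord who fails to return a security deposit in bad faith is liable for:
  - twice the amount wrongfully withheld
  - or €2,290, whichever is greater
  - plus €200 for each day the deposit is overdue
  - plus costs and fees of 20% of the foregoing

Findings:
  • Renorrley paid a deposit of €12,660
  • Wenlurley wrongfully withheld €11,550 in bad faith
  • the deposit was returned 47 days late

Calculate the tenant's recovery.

Recovery: €39,000

Doubled: 2 × €11,550 = €23,100
Minimum €2,290: €23,100 meets the minimum, no increase.
Late-return penalty: 47 × €200 = €9,400
Damages plus late penalty: €23,100 + €9,400 = €32,500
Costs and fees: 20% of €32,500 = €6,500
Total recovery: €32,500 + €6,500 = €39,000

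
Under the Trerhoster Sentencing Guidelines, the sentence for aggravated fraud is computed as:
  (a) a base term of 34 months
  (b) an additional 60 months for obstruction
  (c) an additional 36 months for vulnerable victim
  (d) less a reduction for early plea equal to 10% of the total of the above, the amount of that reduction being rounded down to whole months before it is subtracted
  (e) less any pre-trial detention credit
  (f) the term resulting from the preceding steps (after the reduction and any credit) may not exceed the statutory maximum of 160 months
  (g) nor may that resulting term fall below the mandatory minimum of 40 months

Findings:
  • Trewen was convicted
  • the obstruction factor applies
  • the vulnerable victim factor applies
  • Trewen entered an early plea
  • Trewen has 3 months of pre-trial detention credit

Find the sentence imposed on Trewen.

Obstruction enhancement: +60 months
Vulnerable victim enhancement: +36 months
Adjusted term: 34 months + 60 months + 36 months = 130 months
Early plea reduction: 10% of 130 months = 13 months (rounded down)
After reduction: 130 − 13 = 117 months
Less pre-trial detention credit: 117 months − 3 months = 114 months
Cap at 160 months: 114 months is within the cap, no reduction.
Minimum 40 months: 114 months meets the minimum, no increase.

114 months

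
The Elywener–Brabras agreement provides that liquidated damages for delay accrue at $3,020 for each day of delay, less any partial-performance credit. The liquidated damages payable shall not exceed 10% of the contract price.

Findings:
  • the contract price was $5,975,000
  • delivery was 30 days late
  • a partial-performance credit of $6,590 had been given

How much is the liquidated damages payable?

Per-day damages: 30 × $3,020 = $90,600
Less partial-performance credit: $90,600 − $6,590 = $84,010
Cap: 10% of $5,975,000 = $597,500
Cap at $597,500: $84,010 is within the cap, no reduction.

$84,010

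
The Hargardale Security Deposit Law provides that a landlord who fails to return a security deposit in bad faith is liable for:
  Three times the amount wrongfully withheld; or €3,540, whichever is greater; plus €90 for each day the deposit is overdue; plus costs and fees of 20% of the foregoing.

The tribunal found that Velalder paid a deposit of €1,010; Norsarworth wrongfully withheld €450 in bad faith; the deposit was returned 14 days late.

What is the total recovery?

€5,760

Trebled: 3 × €450 = €1,350
Minimum €3,540: €1,350 is below the minimum → €3,540
Late-return penalty: 14 × €90 = €1,260
Damages plus late penalty: €3,540 + €1,260 = €4,800
Costs and fees: 20% of €4,800 = €960
Total recovery: €4,800 + €960 = €5,760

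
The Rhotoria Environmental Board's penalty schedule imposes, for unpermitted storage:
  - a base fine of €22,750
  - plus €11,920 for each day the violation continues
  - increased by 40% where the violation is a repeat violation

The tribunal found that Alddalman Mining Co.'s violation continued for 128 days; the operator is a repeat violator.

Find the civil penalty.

Per-day component: 128 × €11,920 = €1,525,760
Base plus per-day: €22,750 + €1,525,760 = €1,548,510
Enhancement: 40% of €1,548,510 = €619,404
Enhanced fine: €1,548,510 + €619,404 = €2,167,914

€2,167,914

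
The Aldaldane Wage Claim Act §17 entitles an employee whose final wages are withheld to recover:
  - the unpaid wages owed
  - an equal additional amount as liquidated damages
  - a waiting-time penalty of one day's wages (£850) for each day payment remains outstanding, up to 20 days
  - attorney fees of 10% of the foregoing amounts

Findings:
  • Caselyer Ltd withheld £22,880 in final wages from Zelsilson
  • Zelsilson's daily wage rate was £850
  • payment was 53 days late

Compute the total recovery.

£69,036

Liquidated damages (equal amount): £22,880
Penalty days: min(53, 20) = 20
Waiting-time penalty: 20 × £850 = £17,000
Subtotal: £22,880 + £22,880 + £17,000 = £62,760
Attorney fees: 10% of £62,760 = £6,276
Total award: £62,760 + £6,276 = £69,036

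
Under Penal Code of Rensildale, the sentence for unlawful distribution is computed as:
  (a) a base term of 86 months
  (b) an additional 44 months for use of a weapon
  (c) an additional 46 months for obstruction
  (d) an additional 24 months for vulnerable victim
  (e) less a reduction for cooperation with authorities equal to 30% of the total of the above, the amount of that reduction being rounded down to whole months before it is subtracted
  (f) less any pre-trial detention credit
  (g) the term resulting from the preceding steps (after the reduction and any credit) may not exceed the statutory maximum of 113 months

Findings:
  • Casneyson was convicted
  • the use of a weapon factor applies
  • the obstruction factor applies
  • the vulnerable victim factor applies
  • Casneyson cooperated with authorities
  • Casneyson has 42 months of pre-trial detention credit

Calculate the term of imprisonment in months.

98 months

Use of a weapon enhancement: +44 months
Obstruction enhancement: +46 months
Vulnerable victim enhancement: +24 months
Adjusted term: 86 months + 44 months + 46 months + 24 months = 200 months
Cooperation with authorities reduction: 30% of 200 months = 60 months (rounded down)
After reduction: 200 − 60 = 140 months
Less pre-trial detention credit: 140 months − 42 months = 98 months
Cap at 113 months: 98 months is within the cap, no reduction.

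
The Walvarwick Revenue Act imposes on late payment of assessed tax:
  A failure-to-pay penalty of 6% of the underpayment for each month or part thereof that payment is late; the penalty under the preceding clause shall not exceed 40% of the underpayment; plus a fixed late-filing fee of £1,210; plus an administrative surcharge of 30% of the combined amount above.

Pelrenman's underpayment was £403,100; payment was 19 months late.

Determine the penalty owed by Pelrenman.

£211,185

Accrued rate: 6% × 19 = 114%, capped at 40% → 40%
Failure-to-pay penalty: 40% of £403,100 = £161,240
Penalty before surcharge: £161,240 + £1,210 = £162,450
Administrative surcharge: 30% of £162,450 = £48,735
Total penalty: £162,450 + £48,735 = £211,185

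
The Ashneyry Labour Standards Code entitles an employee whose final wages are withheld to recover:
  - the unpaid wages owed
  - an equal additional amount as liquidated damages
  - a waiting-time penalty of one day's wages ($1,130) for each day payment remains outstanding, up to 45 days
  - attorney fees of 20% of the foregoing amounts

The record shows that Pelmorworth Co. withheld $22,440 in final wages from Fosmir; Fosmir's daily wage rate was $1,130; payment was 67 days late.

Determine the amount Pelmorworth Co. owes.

Liquidated damages (equal amount): $22,440
Penalty days: min(67, 45) = 45
Waiting-time penalty: 45 × $1,130 = $50,850
Subtotal: $22,440 + $22,440 + $50,850 = $95,730
Attorney fees: 20% of $95,730 = $19,146
Total award: $95,730 + $19,146 = $114,876

Total award: $114,876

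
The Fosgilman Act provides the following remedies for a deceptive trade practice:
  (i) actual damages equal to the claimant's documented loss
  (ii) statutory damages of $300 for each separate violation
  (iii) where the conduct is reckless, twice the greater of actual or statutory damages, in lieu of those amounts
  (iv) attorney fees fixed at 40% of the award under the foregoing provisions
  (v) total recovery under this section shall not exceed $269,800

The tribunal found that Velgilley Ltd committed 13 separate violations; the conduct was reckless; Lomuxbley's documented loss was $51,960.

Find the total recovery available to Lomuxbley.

Statutory damages: 13 × $300 = $3,900
Greater of actual damages ($51,960) or statutory damages ($3,900): $51,960
Doubled: 2 × $51,960 = $103,920
Attorney fees: 40% of $103,920 = $41,568
Total before cap: $103,920 + $41,568 = $145,488
Cap at $269,800: $145,488 is within the cap, no reduction.

Total recovery: $145,488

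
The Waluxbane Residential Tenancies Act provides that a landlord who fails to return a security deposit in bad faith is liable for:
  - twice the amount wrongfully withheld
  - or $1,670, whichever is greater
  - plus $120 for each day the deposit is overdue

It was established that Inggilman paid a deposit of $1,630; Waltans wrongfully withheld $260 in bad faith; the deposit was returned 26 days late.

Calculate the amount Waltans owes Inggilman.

Doubled: 2 × $260 = $520
Minimum $1,670: $520 is below the minimum → $1,670
Late-return penalty: 26 × $120 = $3,120
Damages plus late penalty: $1,670 + $3,120 = $4,790

Recovery: $4,790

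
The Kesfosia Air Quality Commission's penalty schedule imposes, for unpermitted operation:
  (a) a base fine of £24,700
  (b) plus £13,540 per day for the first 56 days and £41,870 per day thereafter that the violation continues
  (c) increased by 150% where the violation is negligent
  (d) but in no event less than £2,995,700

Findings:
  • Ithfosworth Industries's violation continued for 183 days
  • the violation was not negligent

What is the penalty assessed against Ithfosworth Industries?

First 56 days: 56 × £13,540 = £758,240
Remaining days: (183 − 56) × £41,870 = £5,317,490
Per-day component: £758,240 + £5,317,490 = £6,075,730
Base plus per-day: £24,700 + £6,075,730 = £6,100,430
The violation was not negligent: no 150% increase.
Minimum £2,995,700: £6,100,430 meets the minimum, no increase.

£6,100,430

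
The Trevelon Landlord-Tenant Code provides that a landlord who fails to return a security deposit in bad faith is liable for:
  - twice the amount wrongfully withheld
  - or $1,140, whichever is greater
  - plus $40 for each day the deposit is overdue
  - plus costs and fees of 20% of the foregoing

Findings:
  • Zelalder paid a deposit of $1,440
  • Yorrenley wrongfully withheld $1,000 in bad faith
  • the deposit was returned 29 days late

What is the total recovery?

$3,792

Doubled: 2 × $1,000 = $2,000
Minimum $1,140: $2,000 meets the minimum, no increase.
Late-return penalty: 29 × $40 = $1,160
Damages plus late penalty: $2,000 + $1,160 = $3,160
Costs and fees: 20% of $3,160 = $632
Total recovery: $3,160 + $632 = $3,792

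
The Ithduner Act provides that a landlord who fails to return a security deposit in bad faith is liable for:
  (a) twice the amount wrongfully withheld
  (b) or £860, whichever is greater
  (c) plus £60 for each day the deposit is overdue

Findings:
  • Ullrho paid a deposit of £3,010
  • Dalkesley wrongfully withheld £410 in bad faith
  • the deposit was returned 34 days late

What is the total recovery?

Doubled: 2 × £410 = £820
Minimum £860: £820 is below the minimum → £860
Late-return penalty: 34 × £60 = £2,040
Damages plus late penalty: £860 + £2,040 = £2,900

£2,900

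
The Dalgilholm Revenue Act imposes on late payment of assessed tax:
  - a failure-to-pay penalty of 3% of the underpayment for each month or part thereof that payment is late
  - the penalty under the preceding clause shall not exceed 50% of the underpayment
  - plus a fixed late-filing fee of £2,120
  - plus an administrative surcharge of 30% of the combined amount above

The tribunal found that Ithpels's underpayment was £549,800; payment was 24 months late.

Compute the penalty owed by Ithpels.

£360,126

Accrued rate: 3% × 24 = 72%, capped at 50% → 50%
Failure-to-pay penalty: 50% of £549,800 = £274,900
Penalty before surcharge: £274,900 + £2,120 = £277,020
Administrative surcharge: 30% of £277,020 = £83,106
Total penalty: £277,020 + £83,106 = £360,126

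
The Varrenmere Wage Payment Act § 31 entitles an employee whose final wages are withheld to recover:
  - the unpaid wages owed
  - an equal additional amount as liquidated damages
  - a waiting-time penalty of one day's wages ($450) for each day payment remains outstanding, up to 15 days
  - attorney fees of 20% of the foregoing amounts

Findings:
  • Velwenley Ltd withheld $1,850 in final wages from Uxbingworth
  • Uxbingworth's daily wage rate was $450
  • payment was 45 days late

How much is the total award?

Liquidated damages (equal amount): $1,850
Penalty days: min(45, 15) = 15
Waiting-time penalty: 15 × $450 = $6,750
Subtotal: $1,850 + $1,850 + $6,750 = $10,450
Attorney fees: 20% of $10,450 = $2,090
Total award: $10,450 + $2,090 = $12,540

Total award: $12,540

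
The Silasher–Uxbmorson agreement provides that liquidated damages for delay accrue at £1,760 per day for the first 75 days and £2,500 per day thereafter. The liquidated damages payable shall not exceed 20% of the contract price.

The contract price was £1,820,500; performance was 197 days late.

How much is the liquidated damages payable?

First 75 days: 75 × £1,760 = £132,000
Remaining days: (197 − 75) × £2,500 = £305,000
Accrued per-day damages: £132,000 + £305,000 = £437,000
Cap: 20% of £1,820,500 = £364,100
Cap at £364,100: £437,000 exceeds the cap → £364,100

£364,100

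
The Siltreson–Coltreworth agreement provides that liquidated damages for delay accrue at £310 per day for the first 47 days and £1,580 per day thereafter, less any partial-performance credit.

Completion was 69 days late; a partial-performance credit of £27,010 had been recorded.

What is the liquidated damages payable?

First 47 days: 47 × £310 = £14,570
Remaining days: (69 − 47) × £1,580 = £34,760
Accrued per-day damages: £14,570 + £34,760 = £49,330
Less partial-performance credit: £49,330 − £27,010 = £22,320

£22,320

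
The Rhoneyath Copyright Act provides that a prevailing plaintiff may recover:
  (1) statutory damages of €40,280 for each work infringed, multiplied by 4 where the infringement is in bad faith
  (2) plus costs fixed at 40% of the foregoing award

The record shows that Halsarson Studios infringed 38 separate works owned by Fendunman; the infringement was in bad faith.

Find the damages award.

Statutory damages: 38 × €40,280 = €1,530,640
Multiplied by 4: 4 × €1,530,640 = €6,122,560
Costs: 40% of €6,122,560 = €2,449,024
Award plus costs: €6,122,560 + €2,449,024 = €8,571,584

€8,571,584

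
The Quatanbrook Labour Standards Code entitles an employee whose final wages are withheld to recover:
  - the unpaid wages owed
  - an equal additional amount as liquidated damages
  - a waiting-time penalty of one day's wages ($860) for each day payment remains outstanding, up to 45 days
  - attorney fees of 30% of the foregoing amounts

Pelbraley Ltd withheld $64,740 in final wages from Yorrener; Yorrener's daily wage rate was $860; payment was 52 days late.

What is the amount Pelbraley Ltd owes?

Liquidated damages (equal amount): $64,740
Penalty days: min(52, 45) = 45
Waiting-time penalty: 45 × $860 = $38,700
Subtotal: $64,740 + $64,740 + $38,700 = $168,180
Attorney fees: 30% of $168,180 = $50,454
Total award: $168,180 + $50,454 = $218,634

$218,634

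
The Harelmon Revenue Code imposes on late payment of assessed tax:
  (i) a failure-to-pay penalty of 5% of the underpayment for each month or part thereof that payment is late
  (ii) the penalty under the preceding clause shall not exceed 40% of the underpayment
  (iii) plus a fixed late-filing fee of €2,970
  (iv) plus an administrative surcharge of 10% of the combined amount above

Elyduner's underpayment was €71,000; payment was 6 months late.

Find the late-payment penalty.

€26,697

Accrued rate: 5% × 6 = 30%, capped at 40% → 30%
Failure-to-pay penalty: 30% of €71,000 = €21,300
Penalty before surcharge: €21,300 + €2,970 = €24,270
Administrative surcharge: 10% of €24,270 = €2,427
Total penalty: €24,270 + €2,427 = €26,697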